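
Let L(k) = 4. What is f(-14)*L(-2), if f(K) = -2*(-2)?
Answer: 16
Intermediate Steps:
f(K) = 4
f(-14)*L(-2) = 4*4 = 16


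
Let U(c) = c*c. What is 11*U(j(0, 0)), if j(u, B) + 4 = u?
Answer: 176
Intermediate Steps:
j(u, B) = -4 + u
U(c) = c²
11*U(j(0, 0)) = 11*(-4 + 0)² = 11*(-4)² = 11*16 = 176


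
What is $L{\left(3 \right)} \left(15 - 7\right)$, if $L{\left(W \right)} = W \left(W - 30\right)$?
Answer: $-648$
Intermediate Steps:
$L{\left(W \right)} = W \left(-30 + W\right)$
$L{\left(3 \right)} \left(15 - 7\right) = 3 \left(-30 + 3\right) \left(15 - 7\right) = 3 \left(-27\right) \left(15 - 7\right) = \left(-81\right) 8 = -648$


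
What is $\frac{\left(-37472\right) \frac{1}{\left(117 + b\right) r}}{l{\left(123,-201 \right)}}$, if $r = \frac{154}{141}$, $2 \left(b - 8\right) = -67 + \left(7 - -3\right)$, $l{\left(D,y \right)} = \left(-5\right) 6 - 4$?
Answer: $\frac{2641776}{252637} \approx 10.457$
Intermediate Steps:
$l{\left(D,y \right)} = -34$ ($l{\left(D,y \right)} = -30 - 4 = -34$)
$b = - \frac{41}{2}$ ($b = 8 + \frac{-67 + \left(7 - -3\right)}{2} = 8 + \frac{-67 + \left(7 + 3\right)}{2} = 8 + \frac{-67 + 10}{2} = 8 + \frac{1}{2} \left(-57\right) = 8 - \frac{57}{2} = - \frac{41}{2} \approx -20.5$)
$r = \frac{154}{141}$ ($r = 154 \cdot \frac{1}{141} = \frac{154}{141} \approx 1.0922$)
$\frac{\left(-37472\right) \frac{1}{\left(117 + b\right) r}}{l{\left(123,-201 \right)}} = \frac{\left(-37472\right) \frac{1}{\left(117 - \frac{41}{2}\right) \frac{154}{141}}}{-34} = - \frac{37472}{\frac{193}{2} \cdot \frac{154}{141}} \left(- \frac{1}{34}\right) = - \frac{37472}{\frac{14861}{141}} \left(- \frac{1}{34}\right) = \left(-37472\right) \frac{141}{14861} \left(- \frac{1}{34}\right) = \left(- \frac{5283552}{14861}\right) \left(- \frac{1}{34}\right) = \frac{2641776}{252637}$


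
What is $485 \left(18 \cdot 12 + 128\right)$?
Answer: $166840$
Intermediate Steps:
$485 \left(18 \cdot 12 + 128\right) = 485 \left(216 + 128\right) = 485 \cdot 344 = 166840$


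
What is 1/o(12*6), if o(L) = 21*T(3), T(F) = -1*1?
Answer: -1/21 ≈ -0.047619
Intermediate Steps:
T(F) = -1
o(L) = -21 (o(L) = 21*(-1) = -21)
1/o(12*6) = 1/(-21) = -1/21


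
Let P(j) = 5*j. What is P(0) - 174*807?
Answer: -140418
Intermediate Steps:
P(0) - 174*807 = 5*0 - 174*807 = 0 - 140418 = -140418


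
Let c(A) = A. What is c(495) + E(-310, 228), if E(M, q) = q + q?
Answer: 951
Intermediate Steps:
E(M, q) = 2*q
c(495) + E(-310, 228) = 495 + 2*228 = 495 + 456 = 951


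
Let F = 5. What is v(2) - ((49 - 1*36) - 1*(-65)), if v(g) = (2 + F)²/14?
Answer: -149/2 ≈ -74.500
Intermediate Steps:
v(g) = 7/2 (v(g) = (2 + 5)²/14 = 7²*(1/14) = 49*(1/14) = 7/2)
v(2) - ((49 - 1*36) - 1*(-65)) = 7/2 - ((49 - 1*36) - 1*(-65)) = 7/2 - ((49 - 36) + 65) = 7/2 - (13 + 65) = 7/2 - 1*78 = 7/2 - 78 = -149/2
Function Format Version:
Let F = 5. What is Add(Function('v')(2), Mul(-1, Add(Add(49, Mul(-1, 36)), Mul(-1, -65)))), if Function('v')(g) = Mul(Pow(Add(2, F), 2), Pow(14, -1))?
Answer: Rational(-149, 2) ≈ -74.500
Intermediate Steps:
Function('v')(g) = Rational(7, 2) (Function('v')(g) = Mul(Pow(Add(2, 5), 2), Pow(14, -1)) = Mul(Pow(7, 2), Rational(1, 14)) = Mul(49, Rational(1, 14)) = Rational(7, 2))
Add(Function('v')(2), Mul(-1, Add(Add(49, Mul(-1, 36)), Mul(-1, -65)))) = Add(Rational(7, 2), Mul(-1, Add(Add(49, Mul(-1, 36)), Mul(-1, -65)))) = Add(Rational(7, 2), Mul(-1, Add(Add(49, -36), 65))) = Add(Rational(7, 2), Mul(-1, Add(13, 65))) = Add(Rational(7, 2), Mul(-1, 78)) = Add(Rational(7, 2), -78) = Rational(-149, 2)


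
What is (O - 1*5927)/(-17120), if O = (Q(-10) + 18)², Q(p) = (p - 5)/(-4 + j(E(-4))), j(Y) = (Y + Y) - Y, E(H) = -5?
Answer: 233/720 ≈ 0.32361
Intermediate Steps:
j(Y) = Y (j(Y) = 2*Y - Y = Y)
Q(p) = 5/9 - p/9 (Q(p) = (p - 5)/(-4 - 5) = (-5 + p)/(-9) = (-5 + p)*(-⅑) = 5/9 - p/9)
O = 3481/9 (O = ((5/9 - ⅑*(-10)) + 18)² = ((5/9 + 10/9) + 18)² = (5/3 + 18)² = (59/3)² = 3481/9 ≈ 386.78)
(O - 1*5927)/(-17120) = (3481/9 - 1*5927)/(-17120) = (3481/9 - 5927)*(-1/17120) = -49862/9*(-1/17120) = 233/720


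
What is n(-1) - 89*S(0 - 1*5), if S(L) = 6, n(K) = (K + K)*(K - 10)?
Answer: -512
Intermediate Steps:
n(K) = 2*K*(-10 + K) (n(K) = (2*K)*(-10 + K) = 2*K*(-10 + K))
n(-1) - 89*S(0 - 1*5) = 2*(-1)*(-10 - 1) - 89*6 = 2*(-1)*(-11) - 534 = 22 - 534 = -512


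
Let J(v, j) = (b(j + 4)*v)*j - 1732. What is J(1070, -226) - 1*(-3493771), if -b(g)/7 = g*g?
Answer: 83428490199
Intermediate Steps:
b(g) = -7*g**2 (b(g) = -7*g*g = -7*g**2)
J(v, j) = -1732 - 7*j*v*(4 + j)**2 (J(v, j) = ((-7*(j + 4)**2)*v)*j - 1732 = ((-7*(4 + j)**2)*v)*j - 1732 = (-7*v*(4 + j)**2)*j - 1732 = -7*j*v*(4 + j)**2 - 1732 = -1732 - 7*j*v*(4 + j)**2)
J(1070, -226) - 1*(-3493771) = (-1732 - 7*(-226)*1070*(4 - 226)**2) - 1*(-3493771) = (-1732 - 7*(-226)*1070*(-222)**2) + 3493771 = (-1732 - 7*(-226)*1070*49284) + 3493771 = (-1732 + 83424998160) + 3493771 = 83424996428 + 3493771 = 83428490199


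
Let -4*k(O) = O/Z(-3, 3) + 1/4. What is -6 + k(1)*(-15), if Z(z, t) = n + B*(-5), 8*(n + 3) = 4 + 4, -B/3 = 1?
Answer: -993/208 ≈ -4.7740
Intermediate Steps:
B = -3 (B = -3*1 = -3)
n = -2 (n = -3 + (4 + 4)/8 = -3 + (⅛)*8 = -3 + 1 = -2)
Z(z, t) = 13 (Z(z, t) = -2 - 3*(-5) = -2 + 15 = 13)
k(O) = -1/16 - O/52 (k(O) = -(O/13 + 1/4)/4 = -(O*(1/13) + 1*(¼))/4 = -(O/13 + ¼)/4 = -(¼ + O/13)/4 = -1/16 - O/52)
-6 + k(1)*(-15) = -6 + (-1/16 - 1/52*1)*(-15) = -6 + (-1/16 - 1/52)*(-15) = -6 - 17/208*(-15) = -6 + 255/208 = -993/208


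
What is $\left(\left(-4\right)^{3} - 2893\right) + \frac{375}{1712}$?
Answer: $- \frac{5062009}{1712} \approx -2956.8$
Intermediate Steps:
$\left(\left(-4\right)^{3} - 2893\right) + \frac{375}{1712} = \left(-64 - 2893\right) + 375 \cdot \frac{1}{1712} = -2957 + \frac{375}{1712} = - \frac{5062009}{1712}$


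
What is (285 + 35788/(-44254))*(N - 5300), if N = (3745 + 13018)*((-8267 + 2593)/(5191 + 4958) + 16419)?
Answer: 17564341431689165191/224566923 ≈ 7.8214e+10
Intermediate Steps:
N = 2793231379591/10149 (N = 16763*(-5674/10149 + 16419) = 16763*(166630757/10149) = 2793231379591/10149 ≈ 2.7522e+8)
(285 + 35788/(-44254))*(N - 5300) = (285 + 35788/(-44254))*(2793231379591/10149 - 5300) = (285 + 35788*(-1/44254))*(2793177589891/10149) = (285 - 17894/22127)*(2793177589891/10149) = (6288301/22127)*(2793177589891/10149) = 17564341431689165191/224566923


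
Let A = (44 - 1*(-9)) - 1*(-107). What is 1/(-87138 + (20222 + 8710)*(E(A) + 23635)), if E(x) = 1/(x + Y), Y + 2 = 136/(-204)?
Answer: 118/80679062175 ≈ 1.4626e-9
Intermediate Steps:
Y = -8/3 (Y = -2 + 136/(-204) = -2 + 136*(-1/204) = -2 - ⅔ = -8/3 ≈ -2.6667)
A = 160 (A = (44 + 9) + 107 = 53 + 107 = 160)
E(x) = 1/(-8/3 + x) (E(x) = 1/(x - 8/3) = 1/(-8/3 + x))
1/(-87138 + (20222 + 8710)*(E(A) + 23635)) = 1/(-87138 + (20222 + 8710)*(3/(-8 + 3*160) + 23635)) = 1/(-87138 + 28932*(3/(-8 + 480) + 23635)) = 1/(-87138 + 28932*(3/472 + 23635)) = 1/(-87138 + 28932*(11155723/472)) = 1/(-87138 + 80689344459/118) = 1/(80679062175/118) = 118/80679062175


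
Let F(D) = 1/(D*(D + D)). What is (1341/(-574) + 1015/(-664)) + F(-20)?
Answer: -73627879/19056800 ≈ -3.8636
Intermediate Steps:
F(D) = 1/(2*D²) (F(D) = 1/(D*(2*D)) = 1/(2*D²))
(1341/(-574) + 1015/(-664)) + F(-20) = (1341/(-574) + 1015/(-664)) + (½)/(-20)² = (1341*(-1/574) + 1015*(-1/664)) + (½)*(1/400) = (-1341/574 - 1015/664) + 1/800 = -736517/190568 + 1/800 = -73627879/19056800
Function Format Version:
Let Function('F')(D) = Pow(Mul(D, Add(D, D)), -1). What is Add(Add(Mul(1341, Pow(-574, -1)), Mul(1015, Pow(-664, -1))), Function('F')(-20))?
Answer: Rational(-73627879, 19056800) ≈ -3.8636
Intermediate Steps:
Function('F')(D) = Mul(Rational(1, 2), Pow(D, -2)) (Function('F')(D) = Pow(Mul(D, Mul(2, D)), -1) = Pow(Mul(2, Pow(D, 2)), -1) = Mul(Rational(1, 2), Pow(D, -2)))
Add(Add(Mul(1341, Pow(-574, -1)), Mul(1015, Pow(-664, -1))), Function('F')(-20)) = Add(Add(Mul(1341, Pow(-574, -1)), Mul(1015, Pow(-664, -1))), Mul(Rational(1, 2), Pow(-20, -2))) = Add(Add(Mul(1341, Rational(-1, 574)), Mul(1015, Rational(-1, 664))), Mul(Rational(1, 2), Rational(1, 400))) = Add(Add(Rational(-1341, 574), Rational(-1015, 664)), Rational(1, 800)) = Add(Rational(-736517, 190568), Rational(1, 800)) = Rational(-73627879, 19056800)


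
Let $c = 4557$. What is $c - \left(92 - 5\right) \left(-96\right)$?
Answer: $12909$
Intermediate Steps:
$c - \left(92 - 5\right) \left(-96\right) = 4557 - \left(92 - 5\right) \left(-96\right) = 4557 - 87 \left(-96\right) = 4557 - -8352 = 4557 + 8352 = 12909$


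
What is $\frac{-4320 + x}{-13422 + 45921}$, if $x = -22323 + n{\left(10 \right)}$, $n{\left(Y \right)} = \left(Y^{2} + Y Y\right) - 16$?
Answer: $- \frac{26459}{32499} \approx -0.81415$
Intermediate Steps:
$n{\left(Y \right)} = -16 + 2 Y^{2}$ ($n{\left(Y \right)} = \left(Y^{2} + Y^{2}\right) - 16 = 2 Y^{2} - 16 = -16 + 2 Y^{2}$)
$x = -22139$ ($x = -22323 - \left(16 - 2 \cdot 10^{2}\right) = -22323 + \left(-16 + 2 \cdot 100\right) = -22323 + \left(-16 + 200\right) = -22323 + 184 = -22139$)
$\frac{-4320 + x}{-13422 + 45921} = \frac{-4320 - 22139}{-13422 + 45921} = - \frac{26459}{32499}$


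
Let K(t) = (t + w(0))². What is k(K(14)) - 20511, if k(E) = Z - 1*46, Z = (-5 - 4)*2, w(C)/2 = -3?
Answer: -20575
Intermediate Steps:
w(C) = -6 (w(C) = 2*(-3) = -6)
Z = -18 (Z = -9*2 = -18)
K(t) = (-6 + t)² (K(t) = (t - 6)² = (-6 + t)²)
k(E) = -64 (k(E) = -18 - 1*46 = -18 - 46 = -64)
k(K(14)) - 20511 = -64 - 20511 = -20575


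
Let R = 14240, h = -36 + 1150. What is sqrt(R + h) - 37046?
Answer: -37046 + 3*sqrt(1706) ≈ -36922.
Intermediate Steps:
h = 1114
sqrt(R + h) - 37046 = sqrt(14240 + 1114) - 37046 = sqrt(15354) - 37046 = 3*sqrt(1706) - 37046 = -37046 + 3*sqrt(1706)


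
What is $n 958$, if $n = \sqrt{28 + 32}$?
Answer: $1916 \sqrt{15} \approx 7420.6$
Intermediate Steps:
$n = 2 \sqrt{15}$ ($n = \sqrt{60} = 2 \sqrt{15} \approx 7.746$)
$n 958 = 2 \sqrt{15} \cdot 958 = 1916 \sqrt{15}$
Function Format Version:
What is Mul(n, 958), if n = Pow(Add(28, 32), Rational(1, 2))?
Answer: Mul(1916, Pow(15, Rational(1, 2))) ≈ 7420.6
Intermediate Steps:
n = Mul(2, Pow(15, Rational(1, 2))) (n = Pow(60, Rational(1, 2)) = Mul(2, Pow(15, Rational(1, 2))) ≈ 7.7460)
Mul(n, 958) = Mul(Mul(2, Pow(15, Rational(1, 2))), 958) = Mul(1916, Pow(15, Rational(1, 2)))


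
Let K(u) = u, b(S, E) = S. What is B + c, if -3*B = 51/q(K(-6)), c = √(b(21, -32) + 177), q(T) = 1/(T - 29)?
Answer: 595 + 3*√22 ≈ 609.07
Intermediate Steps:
q(T) = 1/(-29 + T)
c = 3*√22 (c = √(21 + 177) = √198 = 3*√22 ≈ 14.071)
B = 595 (B = -17/(1/(-29 - 6)) = -17/(1/(-35)) = -17/(-1/35) = -17*(-35) = -⅓*(-1785) = 595)
B + c = 595 + 3*√22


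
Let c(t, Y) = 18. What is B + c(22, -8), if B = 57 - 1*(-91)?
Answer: 166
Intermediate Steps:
B = 148 (B = 57 + 91 = 148)
B + c(22, -8) = 148 + 18 = 166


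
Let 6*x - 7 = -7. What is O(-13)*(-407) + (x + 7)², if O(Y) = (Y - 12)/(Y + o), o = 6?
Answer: -9832/7 ≈ -1404.6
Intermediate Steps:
x = 0 (x = 7/6 + (⅙)*(-7) = 7/6 - 7/6 = 0)
O(Y) = (-12 + Y)/(6 + Y) (O(Y) = (Y - 12)/(Y + 6) = (-12 + Y)/(6 + Y))
O(-13)*(-407) + (x + 7)² = ((-12 - 13)/(6 - 13))*(-407) + (0 + 7)² = (-25/(-7))*(-407) + 7² = -⅐*(-25)*(-407) + 49 = (25/7)*(-407) + 49 = -10175/7 + 49 = -9832/7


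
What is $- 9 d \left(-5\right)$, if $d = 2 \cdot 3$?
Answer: $270$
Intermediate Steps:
$d = 6$
$- 9 d \left(-5\right) = \left(-9\right) 6 \left(-5\right) = \left(-54\right) \left(-5\right) = 270$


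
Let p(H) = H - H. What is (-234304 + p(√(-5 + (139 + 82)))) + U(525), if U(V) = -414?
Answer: -234718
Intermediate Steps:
p(H) = 0
(-234304 + p(√(-5 + (139 + 82)))) + U(525) = (-234304 + 0) - 414 = -234304 - 414 = -234718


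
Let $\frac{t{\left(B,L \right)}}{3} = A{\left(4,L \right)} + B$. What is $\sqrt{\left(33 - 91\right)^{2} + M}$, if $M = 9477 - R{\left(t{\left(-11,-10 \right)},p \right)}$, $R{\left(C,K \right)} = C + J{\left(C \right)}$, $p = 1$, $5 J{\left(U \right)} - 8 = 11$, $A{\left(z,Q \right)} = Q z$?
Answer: $\frac{\sqrt{324755}}{5} \approx 113.97$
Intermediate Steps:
$t{\left(B,L \right)} = 3 B + 12 L$ ($t{\left(B,L \right)} = 3 \left(L 4 + B\right) = 3 \left(4 L + B\right) = 3 \left(B + 4 L\right) = 3 B + 12 L$)
$J{\left(U \right)} = \frac{19}{5}$ ($J{\left(U \right)} = \frac{8}{5} + \frac{1}{5} \cdot 11 = \frac{8}{5} + \frac{11}{5} = \frac{19}{5}$)
$R{\left(C,K \right)} = \frac{19}{5} + C$ ($R{\left(C,K \right)} = C + \frac{19}{5} = \frac{19}{5} + C$)
$M = \frac{48131}{5}$ ($M = 9477 - \left(\frac{19}{5} + \left(3 \left(-11\right) + 12 \left(-10\right)\right)\right) = 9477 - \left(\frac{19}{5} - 153\right) = 9477 - - \frac{746}{5} = 9477 + \frac{746}{5} = \frac{48131}{5} \approx 9626.2$)
$\sqrt{\left(33 - 91\right)^{2} + M} = \sqrt{\left(33 - 91\right)^{2} + \frac{48131}{5}} = \sqrt{\left(-58\right)^{2} + \frac{48131}{5}} = \sqrt{3364 + \frac{48131}{5}} = \sqrt{\frac{64951}{5}} = \frac{\sqrt{324755}}{5}$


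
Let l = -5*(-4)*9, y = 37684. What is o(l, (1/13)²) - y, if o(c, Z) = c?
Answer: -37504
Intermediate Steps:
l = 180 (l = 20*9 = 180)
o(l, (1/13)²) - y = 180 - 1*37684 = 180 - 37684 = -37504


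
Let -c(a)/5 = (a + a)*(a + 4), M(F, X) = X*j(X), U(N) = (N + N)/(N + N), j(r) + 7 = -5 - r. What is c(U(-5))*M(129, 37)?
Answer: 90650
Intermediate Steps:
j(r) = -12 - r (j(r) = -7 + (-5 - r) = -12 - r)
U(N) = 1 (U(N) = (2*N)/((2*N)) = (2*N)*(1/(2*N)) = 1)
M(F, X) = X*(-12 - X)
c(a) = -10*a*(4 + a) (c(a) = -5*(a + a)*(a + 4) = -5*2*a*(4 + a) = -10*a*(4 + a))
c(U(-5))*M(129, 37) = (-10*1*(4 + 1))*(-1*37*(12 + 37)) = (-10*1*5)*(-1*37*49) = -50*(-1813) = 90650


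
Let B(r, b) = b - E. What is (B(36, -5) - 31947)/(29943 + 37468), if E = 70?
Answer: -32022/67411 ≈ -0.47503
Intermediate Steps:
B(r, b) = -70 + b (B(r, b) = b - 1*70 = b - 70 = -70 + b)
(B(36, -5) - 31947)/(29943 + 37468) = ((-70 - 5) - 31947)/(29943 + 37468) = (-75 - 31947)/67411 = -32022*1/67411 = -32022/67411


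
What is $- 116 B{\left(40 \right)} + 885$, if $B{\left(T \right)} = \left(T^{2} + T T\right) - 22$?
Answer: $-367763$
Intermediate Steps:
$B{\left(T \right)} = -22 + 2 T^{2}$ ($B{\left(T \right)} = \left(T^{2} + T^{2}\right) - 22 = 2 T^{2} - 22 = -22 + 2 T^{2}$)
$- 116 B{\left(40 \right)} + 885 = - 116 \left(-22 + 2 \cdot 40^{2}\right) + 885 = - 116 \left(-22 + 2 \cdot 1600\right) + 885 = - 116 \left(-22 + 3200\right) + 885 = \left(-116\right) 3178 + 885 = -368648 + 885 = -367763$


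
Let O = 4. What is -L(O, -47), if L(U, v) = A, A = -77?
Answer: 77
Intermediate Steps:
L(U, v) = -77
-L(O, -47) = -1*(-77) = 77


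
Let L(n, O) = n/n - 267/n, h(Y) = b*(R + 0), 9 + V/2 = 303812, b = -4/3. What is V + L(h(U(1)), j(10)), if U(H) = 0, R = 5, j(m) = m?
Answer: 12152941/20 ≈ 6.0765e+5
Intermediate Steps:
b = -4/3 (b = -4*⅓ = -4/3 ≈ -1.3333)
V = 607606 (V = -18 + 2*303812 = -18 + 607624 = 607606)
h(Y) = -20/3 (h(Y) = -4*(5 + 0)/3 = -4/3*5 = -20/3)
L(n, O) = 1 - 267/n
V + L(h(U(1)), j(10)) = 607606 + (-267 - 20/3)/(-20/3) = 607606 - 3/20*(-821/3) = 607606 + 821/20 = 12152941/20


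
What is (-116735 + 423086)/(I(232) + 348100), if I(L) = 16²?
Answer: 306351/348356 ≈ 0.87942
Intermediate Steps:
I(L) = 256
(-116735 + 423086)/(I(232) + 348100) = (-116735 + 423086)/(256 + 348100) = 306351/348356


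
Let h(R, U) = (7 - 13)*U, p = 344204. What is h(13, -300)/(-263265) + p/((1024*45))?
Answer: 1508898701/202187520 ≈ 7.4629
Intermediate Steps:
h(R, U) = -6*U
h(13, -300)/(-263265) + p/((1024*45)) = -6*(-300)/(-263265) + 344204/((1024*45)) = 1800*(-1/263265) + 344204/46080 = -120/17551 + 344204*(1/46080) = -120/17551 + 86051/11520 = 1508898701/202187520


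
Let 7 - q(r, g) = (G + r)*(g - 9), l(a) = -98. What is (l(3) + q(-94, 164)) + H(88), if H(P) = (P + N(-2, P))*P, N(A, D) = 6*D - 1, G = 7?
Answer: 67514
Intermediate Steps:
N(A, D) = -1 + 6*D
q(r, g) = 7 - (-9 + g)*(7 + r) (q(r, g) = 7 - (7 + r)*(g - 9) = 7 - (7 + r)*(-9 + g) = 7 - (-9 + g)*(7 + r))
H(P) = P*(-1 + 7*P) (H(P) = (P + (-1 + 6*P))*P = (-1 + 7*P)*P = P*(-1 + 7*P))
(l(3) + q(-94, 164)) + H(88) = (-98 + (70 - 7*164 + 9*(-94) - 1*164*(-94))) + 88*(-1 + 7*88) = (-98 + (70 - 1148 - 846 + 15416)) + 88*(-1 + 616) = (-98 + 13492) + 88*615 = 13394 + 54120 = 67514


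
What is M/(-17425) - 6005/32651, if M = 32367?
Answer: -1161452042/568943675 ≈ -2.0414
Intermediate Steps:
M/(-17425) - 6005/32651 = 32367/(-17425) - 6005/32651 = 32367*(-1/17425) - 6005*1/32651 = -32367/17425 - 6005/32651 = -1161452042/568943675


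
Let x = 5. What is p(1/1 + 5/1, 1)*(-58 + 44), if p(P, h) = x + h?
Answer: -84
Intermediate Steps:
p(P, h) = 5 + h
p(1/1 + 5/1, 1)*(-58 + 44) = (5 + 1)*(-58 + 44) = 6*(-14) = -84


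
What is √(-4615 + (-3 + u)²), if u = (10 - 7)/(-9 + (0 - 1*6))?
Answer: 3*I*√12791/5 ≈ 67.858*I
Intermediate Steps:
u = -⅕ (u = 3/(-9 + (0 - 6)) = 3/(-9 - 6) = 3/(-15) = 3*(-1/15) = -⅕ ≈ -0.20000)
√(-4615 + (-3 + u)²) = √(-4615 + (-3 - ⅕)²) = √(-4615 + (-16/5)²) = √(-4615 + 256/25) = √(-115119/25) = 3*I*√12791/5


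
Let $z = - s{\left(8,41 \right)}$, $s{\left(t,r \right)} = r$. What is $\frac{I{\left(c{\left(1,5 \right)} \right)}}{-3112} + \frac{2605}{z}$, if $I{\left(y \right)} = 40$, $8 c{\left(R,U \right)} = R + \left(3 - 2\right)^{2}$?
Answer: $- \frac{1013550}{15949} \approx -63.549$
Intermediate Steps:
$c{\left(R,U \right)} = \frac{1}{8} + \frac{R}{8}$ ($c{\left(R,U \right)} = \frac{R + \left(3 - 2\right)^{2}}{8} = \frac{R + 1^{2}}{8} = \frac{R + 1}{8} = \frac{1 + R}{8} = \frac{1}{8} + \frac{R}{8}$)
$z = -41$ ($z = \left(-1\right) 41 = -41$)
$\frac{I{\left(c{\left(1,5 \right)} \right)}}{-3112} + \frac{2605}{z} = \frac{40}{-3112} + \frac{2605}{-41} = 40 \left(- \frac{1}{3112}\right) + 2605 \left(- \frac{1}{41}\right) = - \frac{5}{389} - \frac{2605}{41} = - \frac{1013550}{15949}$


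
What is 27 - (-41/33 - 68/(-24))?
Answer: 559/22 ≈ 25.409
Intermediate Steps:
27 - (-41/33 - 68/(-24)) = 27 - (-41*1/33 - 68*(-1/24)) = 27 - (-41/33 + 17/6) = 27 - 1*35/22 = 27 - 35/22 = 559/22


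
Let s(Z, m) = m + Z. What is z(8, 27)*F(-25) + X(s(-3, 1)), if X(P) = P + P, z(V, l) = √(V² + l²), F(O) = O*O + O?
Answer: -4 + 600*√793 ≈ 16892.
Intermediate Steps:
s(Z, m) = Z + m
F(O) = O + O² (F(O) = O² + O = O + O²)
X(P) = 2*P
z(8, 27)*F(-25) + X(s(-3, 1)) = √(8² + 27²)*(-25*(1 - 25)) + 2*(-3 + 1) = √(64 + 729)*(-25*(-24)) + 2*(-2) = √793*600 - 4 = 600*√793 - 4 = -4 + 600*√793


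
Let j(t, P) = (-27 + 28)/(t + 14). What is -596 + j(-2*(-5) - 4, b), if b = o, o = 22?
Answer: -11919/20 ≈ -595.95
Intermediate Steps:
b = 22
j(t, P) = 1/(14 + t)
-596 + j(-2*(-5) - 4, b) = -596 + 1/(14 + (-2*(-5) - 4)) = -596 + 1/(14 + (10 - 4)) = -596 + 1/(14 + 6) = -596 + 1/20 = -11919/20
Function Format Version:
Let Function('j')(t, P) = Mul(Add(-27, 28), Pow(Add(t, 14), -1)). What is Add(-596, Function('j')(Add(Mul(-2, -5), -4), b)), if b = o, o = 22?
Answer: Rational(-11919, 20) ≈ -595.95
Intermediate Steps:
b = 22
Function('j')(t, P) = Pow(Add(14, t), -1) (Function('j')(t, P) = Mul(1, Pow(Add(14, t), -1)) = Pow(Add(14, t), -1))
Add(-596, Function('j')(Add(Mul(-2, -5), -4), b)) = Add(-596, Pow(Add(14, Add(Mul(-2, -5), -4)), -1)) = Add(-596, Pow(Add(14, Add(10, -4)), -1)) = Add(-596, Pow(Add(14, 6), -1)) = Add(-596, Pow(20, -1)) = Add(-596, Rational(1, 20)) = Rational(-11919, 20)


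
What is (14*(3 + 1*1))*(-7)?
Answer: -392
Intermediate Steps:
(14*(3 + 1*1))*(-7) = (14*(3 + 1))*(-7) = (14*4)*(-7) = 56*(-7) = -392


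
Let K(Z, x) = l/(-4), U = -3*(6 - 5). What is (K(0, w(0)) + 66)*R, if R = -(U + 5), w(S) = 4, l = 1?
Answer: -263/2 ≈ -131.50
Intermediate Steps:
U = -3 (U = -3*1 = -3)
K(Z, x) = -¼ (K(Z, x) = 1/(-4) = 1*(-¼) = -¼)
R = -2 (R = -(-3 + 5) = -1*2 = -2)
(K(0, w(0)) + 66)*R = (-¼ + 66)*(-2) = (263/4)*(-2) = -263/2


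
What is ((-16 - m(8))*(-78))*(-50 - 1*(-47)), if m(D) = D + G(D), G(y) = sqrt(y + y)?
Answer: -6552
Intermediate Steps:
G(y) = sqrt(2)*sqrt(y) (G(y) = sqrt(2*y) = sqrt(2)*sqrt(y))
m(D) = D + sqrt(2)*sqrt(D)
((-16 - m(8))*(-78))*(-50 - 1*(-47)) = ((-16 - (8 + sqrt(2)*sqrt(8)))*(-78))*(-50 - 1*(-47)) = ((-16 - (8 + sqrt(2)*(2*sqrt(2))))*(-78))*(-50 + 47) = ((-16 - (8 + 4))*(-78))*(-3) = ((-16 - 1*12)*(-78))*(-3) = ((-16 - 12)*(-78))*(-3) = -28*(-78)*(-3) = 2184*(-3) = -6552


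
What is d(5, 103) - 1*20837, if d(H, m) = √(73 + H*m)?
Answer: -20837 + 14*√3 ≈ -20813.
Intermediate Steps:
d(5, 103) - 1*20837 = √(73 + 5*103) - 1*20837 = √(73 + 515) - 20837 = √588 - 20837 = 14*√3 - 20837 = -20837 + 14*√3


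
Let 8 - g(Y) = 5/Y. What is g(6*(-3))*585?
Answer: 9685/2 ≈ 4842.5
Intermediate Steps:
g(Y) = 8 - 5/Y
g(6*(-3))*585 = (8 - 5/(6*(-3)))*585 = (8 - 5/(-18))*585 = (8 - 5*(-1/18))*585 = (8 + 5/18)*585 = (149/18)*585 = 9685/2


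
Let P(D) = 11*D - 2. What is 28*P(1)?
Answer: 252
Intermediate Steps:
P(D) = -2 + 11*D
28*P(1) = 28*(-2 + 11*1) = 28*(-2 + 11) = 28*9 = 252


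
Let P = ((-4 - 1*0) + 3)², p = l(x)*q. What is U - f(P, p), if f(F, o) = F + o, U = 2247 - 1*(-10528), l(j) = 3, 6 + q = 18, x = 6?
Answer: 12738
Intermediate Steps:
q = 12 (q = -6 + 18 = 12)
p = 36 (p = 3*12 = 36)
P = 1 (P = ((-4 + 0) + 3)² = (-4 + 3)² = (-1)² = 1)
U = 12775 (U = 2247 + 10528 = 12775)
U - f(P, p) = 12775 - (1 + 36) = 12775 - 1*37 = 12775 - 37 = 12738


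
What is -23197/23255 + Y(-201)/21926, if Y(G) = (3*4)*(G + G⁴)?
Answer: 11986646137331/13418135 ≈ 8.9332e+5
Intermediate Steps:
Y(G) = 12*G + 12*G⁴ (Y(G) = 12*(G + G⁴) = 12*G + 12*G⁴)
-23197/23255 + Y(-201)/21926 = -23197/23255 + (12*(-201)*(1 + (-201)³))/21926 = -23197*1/23255 + (12*(-201)*(1 - 8120601))*(1/21926) = -23197/23255 + (12*(-201)*(-8120600))*(1/21926) = -23197/23255 + 19586887200*(1/21926) = -23197/23255 + 515444400/577 = 11986646137331/13418135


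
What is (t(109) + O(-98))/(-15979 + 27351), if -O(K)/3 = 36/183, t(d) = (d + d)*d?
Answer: 724723/346846 ≈ 2.0895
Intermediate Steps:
t(d) = 2*d² (t(d) = (2*d)*d = 2*d²)
O(K) = -36/61 (O(K) = -108/183 = -3*12/61 = -36/61)
(t(109) + O(-98))/(-15979 + 27351) = (2*109² - 36/61)/(-15979 + 27351) = (2*11881 - 36/61)/11372 = (23762 - 36/61)*(1/11372) = (1449446/61)*(1/11372) = 724723/346846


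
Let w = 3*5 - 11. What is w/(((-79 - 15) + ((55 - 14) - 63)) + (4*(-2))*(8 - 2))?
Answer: -1/41 ≈ -0.024390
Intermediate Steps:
w = 4 (w = 15 - 11 = 4)
w/(((-79 - 15) + ((55 - 14) - 63)) + (4*(-2))*(8 - 2)) = 4/(((-79 - 15) + ((55 - 14) - 63)) + (4*(-2))*(8 - 2)) = 4/((-94 + (41 - 63)) - 8*6) = 4/((-94 - 22) - 48) = 4/(-116 - 48) = 4/(-164) = 4*(-1/164) = -1/41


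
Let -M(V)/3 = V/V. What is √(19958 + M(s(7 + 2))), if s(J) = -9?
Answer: √19955 ≈ 141.26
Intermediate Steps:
M(V) = -3 (M(V) = -3*V/V = -3*1 = -3)
√(19958 + M(s(7 + 2))) = √(19958 - 3) = √19955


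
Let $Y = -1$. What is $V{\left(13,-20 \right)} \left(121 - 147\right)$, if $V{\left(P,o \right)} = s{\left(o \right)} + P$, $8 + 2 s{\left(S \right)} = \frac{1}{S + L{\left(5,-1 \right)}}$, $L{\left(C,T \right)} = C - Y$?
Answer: $- \frac{3263}{14} \approx -233.07$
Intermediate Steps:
$L{\left(C,T \right)} = 1 + C$ ($L{\left(C,T \right)} = C - -1 = C + 1 = 1 + C$)
$s{\left(S \right)} = -4 + \frac{1}{2 \left(6 + S\right)}$ ($s{\left(S \right)} = -4 + \frac{1}{2 \left(S + \left(1 + 5\right)\right)} = -4 + \frac{1}{2 \left(S + 6\right)} = -4 + \frac{1}{2 \left(6 + S\right)}$)
$V{\left(P,o \right)} = P + \frac{-47 - 8 o}{2 \left(6 + o\right)}$ ($V{\left(P,o \right)} = \frac{-47 - 8 o}{2 \left(6 + o\right)} + P = P + \frac{-47 - 8 o}{2 \left(6 + o\right)}$)
$V{\left(13,-20 \right)} \left(121 - 147\right) = \frac{- \frac{47}{2} - -80 + 13 \left(6 - 20\right)}{6 - 20} \left(121 - 147\right) = \frac{- \frac{47}{2} + 80 + 13 \left(-14\right)}{-14} \left(-26\right) = - \frac{- \frac{47}{2} + 80 - 182}{14} \left(-26\right) = \left(- \frac{1}{14}\right) \left(- \frac{251}{2}\right) \left(-26\right) = \frac{251}{28} \left(-26\right) = - \frac{3263}{14}$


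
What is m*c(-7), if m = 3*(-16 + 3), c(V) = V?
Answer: 273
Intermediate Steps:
m = -39 (m = 3*(-13) = -39)
m*c(-7) = -39*(-7) = 273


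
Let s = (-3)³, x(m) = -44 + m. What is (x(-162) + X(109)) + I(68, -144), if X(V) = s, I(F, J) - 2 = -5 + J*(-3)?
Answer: 196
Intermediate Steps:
s = -27
I(F, J) = -3 - 3*J (I(F, J) = 2 + (-5 + J*(-3)) = 2 + (-5 - 3*J) = -3 - 3*J)
X(V) = -27
(x(-162) + X(109)) + I(68, -144) = ((-44 - 162) - 27) + (-3 - 3*(-144)) = (-206 - 27) + (-3 + 432) = -233 + 429 = 196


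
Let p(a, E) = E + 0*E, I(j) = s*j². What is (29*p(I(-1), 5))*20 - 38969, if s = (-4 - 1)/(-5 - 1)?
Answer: -36069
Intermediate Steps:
s = ⅚ (s = -5/(-6) = -5*(-⅙) = ⅚ ≈ 0.83333)
I(j) = 5*j²/6
p(a, E) = E (p(a, E) = E + 0 = E)
(29*p(I(-1), 5))*20 - 38969 = (29*5)*20 - 38969 = 145*20 - 38969 = 2900 - 38969 = -36069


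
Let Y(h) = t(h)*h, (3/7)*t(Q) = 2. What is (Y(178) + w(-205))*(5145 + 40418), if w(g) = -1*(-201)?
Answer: 141017485/3 ≈ 4.7006e+7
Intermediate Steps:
t(Q) = 14/3 (t(Q) = (7/3)*2 = 14/3)
w(g) = 201
Y(h) = 14*h/3
(Y(178) + w(-205))*(5145 + 40418) = ((14/3)*178 + 201)*(5145 + 40418) = (2492/3 + 201)*45563 = (3095/3)*45563 = 141017485/3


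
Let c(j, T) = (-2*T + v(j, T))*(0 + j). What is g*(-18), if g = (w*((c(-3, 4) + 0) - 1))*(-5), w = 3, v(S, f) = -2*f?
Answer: 12690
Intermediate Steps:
c(j, T) = -4*T*j (c(j, T) = (-2*T - 2*T)*(0 + j) = (-4*T)*j = -4*T*j)
g = -705 (g = (3*((-4*4*(-3) + 0) - 1))*(-5) = (3*((48 + 0) - 1))*(-5) = (3*(48 - 1))*(-5) = (3*47)*(-5) = 141*(-5) = -705)
g*(-18) = -705*(-18) = 12690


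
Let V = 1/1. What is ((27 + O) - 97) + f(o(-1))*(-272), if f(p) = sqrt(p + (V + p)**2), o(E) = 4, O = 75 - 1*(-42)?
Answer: 47 - 272*sqrt(29) ≈ -1417.8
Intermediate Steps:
O = 117 (O = 75 + 42 = 117)
V = 1 (V = 1*1 = 1)
f(p) = sqrt(p + (1 + p)**2)
((27 + O) - 97) + f(o(-1))*(-272) = ((27 + 117) - 97) + sqrt(4 + (1 + 4)**2)*(-272) = (144 - 97) + sqrt(4 + 5**2)*(-272) = 47 + sqrt(4 + 25)*(-272) = 47 + sqrt(29)*(-272) = 47 - 272*sqrt(29)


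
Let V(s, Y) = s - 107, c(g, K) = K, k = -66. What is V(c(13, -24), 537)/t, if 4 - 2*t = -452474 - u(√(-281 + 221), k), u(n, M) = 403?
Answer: -262/452881 ≈ -0.00057852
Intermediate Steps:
V(s, Y) = -107 + s
t = 452881/2 (t = 2 - (-452474 - 1*403)/2 = 2 - (-452474 - 403)/2 = 2 - ½*(-452877) = 2 + 452877/2 = 452881/2 ≈ 2.2644e+5)
V(c(13, -24), 537)/t = (-107 - 24)/(452881/2) = -131*2/452881 = -262/452881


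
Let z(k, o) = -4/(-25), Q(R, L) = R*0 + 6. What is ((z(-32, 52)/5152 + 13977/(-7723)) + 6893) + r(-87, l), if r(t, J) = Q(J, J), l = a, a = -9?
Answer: 1715197407723/248680600 ≈ 6897.2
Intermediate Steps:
Q(R, L) = 6 (Q(R, L) = 0 + 6 = 6)
l = -9
r(t, J) = 6
z(k, o) = 4/25 (z(k, o) = -1/25*(-4) = 4/25)
((z(-32, 52)/5152 + 13977/(-7723)) + 6893) + r(-87, l) = (((4/25)/5152 + 13977/(-7723)) + 6893) + 6 = (((4/25)*(1/5152) + 13977*(-1/7723)) + 6893) + 6 = ((1/32200 - 13977/7723) + 6893) + 6 = (-450051677/248680600 + 6893) + 6 = 1713705324123/248680600 + 6 = 1715197407723/248680600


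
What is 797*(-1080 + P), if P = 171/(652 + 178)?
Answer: -714294513/830 ≈ -8.6060e+5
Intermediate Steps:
P = 171/830 ≈ 0.20602
797*(-1080 + P) = 797*(-1080 + 171/830) = 797*(-896229/830) = -714294513/830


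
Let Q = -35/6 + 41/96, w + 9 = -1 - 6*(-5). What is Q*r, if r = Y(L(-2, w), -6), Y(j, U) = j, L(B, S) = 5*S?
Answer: -4325/8 ≈ -540.63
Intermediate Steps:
w = 20 (w = -9 + (-1 - 6*(-5)) = -9 + (-1 - 1*(-30)) = -9 + (-1 + 30) = -9 + 29 = 20)
r = 100 (r = 5*20 = 100)
Q = -173/32 (Q = -35*1/6 + 41*(1/96) = -35/6 + 41/96 = -173/32 ≈ -5.4063)
Q*r = -173/32*100 = -4325/8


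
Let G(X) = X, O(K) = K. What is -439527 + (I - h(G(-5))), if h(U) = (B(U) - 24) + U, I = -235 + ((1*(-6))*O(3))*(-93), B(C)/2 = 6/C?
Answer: -2190283/5 ≈ -4.3806e+5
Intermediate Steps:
B(C) = 12/C (B(C) = 2*(6/C) = 12/C)
I = 1439 (I = -235 + ((1*(-6))*3)*(-93) = -235 - 6*3*(-93) = -235 - 18*(-93) = -235 + 1674 = 1439)
h(U) = -24 + U + 12/U (h(U) = (12/U - 24) + U = (-24 + 12/U) + U = -24 + U + 12/U)
-439527 + (I - h(G(-5))) = -439527 + (1439 - (-24 - 5 + 12/(-5))) = -439527 + (1439 - (-24 - 5 + 12*(-1/5))) = -439527 + (1439 - (-24 - 5 - 12/5)) = -439527 + (1439 - 1*(-157/5)) = -439527 + (1439 + 157/5) = -439527 + 7352/5 = -2190283/5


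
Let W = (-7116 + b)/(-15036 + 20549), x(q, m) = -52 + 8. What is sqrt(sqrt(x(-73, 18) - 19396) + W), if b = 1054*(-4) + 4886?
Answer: sqrt(-35536798 + 1094154084*I*sqrt(15))/5513 ≈ 8.3145 + 8.3846*I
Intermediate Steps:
x(q, m) = -44
b = 670 (b = -4216 + 4886 = 670)
W = -6446/5513 (W = (-7116 + 670)/(-15036 + 20549) = -6446/5513 ≈ -1.1692)
sqrt(sqrt(x(-73, 18) - 19396) + W) = sqrt(sqrt(-44 - 19396) - 6446/5513) = sqrt(sqrt(-19440) - 6446/5513) = sqrt(36*I*sqrt(15) - 6446/5513) = sqrt(-6446/5513 + 36*I*sqrt(15))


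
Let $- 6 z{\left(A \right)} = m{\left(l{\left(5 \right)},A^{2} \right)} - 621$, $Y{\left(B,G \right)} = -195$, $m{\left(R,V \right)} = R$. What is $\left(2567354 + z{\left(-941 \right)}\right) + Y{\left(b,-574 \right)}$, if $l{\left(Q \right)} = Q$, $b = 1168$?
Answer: $\frac{7701785}{3} \approx 2.5673 \cdot 10^{6}$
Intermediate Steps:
$z{\left(A \right)} = \frac{308}{3}$ ($z{\left(A \right)} = - \frac{5 - 621}{6} = \left(- \frac{1}{6}\right) \left(-616\right) = \frac{308}{3}$)
$\left(2567354 + z{\left(-941 \right)}\right) + Y{\left(b,-574 \right)} = \left(2567354 + \frac{308}{3}\right) - 195 = \frac{7702370}{3} - 195 = \frac{7701785}{3}$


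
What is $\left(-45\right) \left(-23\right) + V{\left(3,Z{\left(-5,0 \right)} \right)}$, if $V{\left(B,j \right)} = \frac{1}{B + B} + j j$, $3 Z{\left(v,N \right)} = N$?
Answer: $\frac{6211}{6} \approx 1035.2$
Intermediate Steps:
$Z{\left(v,N \right)} = \frac{N}{3}$
$V{\left(B,j \right)} = j^{2} + \frac{1}{2 B}$ ($V{\left(B,j \right)} = \frac{1}{2 B} + j^{2} = j^{2} + \frac{1}{2 B}$)
$\left(-45\right) \left(-23\right) + V{\left(3,Z{\left(-5,0 \right)} \right)} = \left(-45\right) \left(-23\right) + \left(\left(\frac{1}{3} \cdot 0\right)^{2} + \frac{1}{2 \cdot 3}\right) = 1035 + \left(0^{2} + \frac{1}{2} \cdot \frac{1}{3}\right) = 1035 + \left(0 + \frac{1}{6}\right) = 1035 + \frac{1}{6} = \frac{6211}{6}$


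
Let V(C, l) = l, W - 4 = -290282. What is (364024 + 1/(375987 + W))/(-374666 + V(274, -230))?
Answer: -31200133017/32131961264 ≈ -0.97100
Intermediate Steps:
W = -290278 (W = 4 - 290282 = -290278)
(364024 + 1/(375987 + W))/(-374666 + V(274, -230)) = (364024 + 1/(375987 - 290278))/(-374666 - 230) = (364024 + 1/85709)/(-374896) = (364024 + 1/85709)*(-1/374896) = (31200133017/85709)*(-1/374896) = -31200133017/32131961264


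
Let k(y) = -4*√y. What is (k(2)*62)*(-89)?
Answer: 22072*√2 ≈ 31215.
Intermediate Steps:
(k(2)*62)*(-89) = (-4*√2*62)*(-89) = -248*√2*(-89) = 22072*√2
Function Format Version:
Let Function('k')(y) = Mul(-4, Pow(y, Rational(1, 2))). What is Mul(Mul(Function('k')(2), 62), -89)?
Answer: Mul(22072, Pow(2, Rational(1, 2))) ≈ 31215.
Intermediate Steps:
Mul(Mul(Function('k')(2), 62), -89) = Mul(Mul(Mul(-4, Pow(2, Rational(1, 2))), 62), -89) = Mul(Mul(-248, Pow(2, Rational(1, 2))), -89) = Mul(22072, Pow(2, Rational(1, 2)))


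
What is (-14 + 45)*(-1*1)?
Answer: -31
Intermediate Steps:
(-14 + 45)*(-1*1) = 31*(-1) = -31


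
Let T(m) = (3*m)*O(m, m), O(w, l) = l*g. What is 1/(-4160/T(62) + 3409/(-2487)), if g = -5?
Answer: -796669/1034539 ≈ -0.77007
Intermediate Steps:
O(w, l) = -5*l (O(w, l) = l*(-5) = -5*l)
T(m) = -15*m² (T(m) = (3*m)*(-5*m) = -15*m²)
1/(-4160/T(62) + 3409/(-2487)) = 1/(-4160/((-15*62²)) + 3409/(-2487)) = 1/(-4160/((-15*3844)) + 3409*(-1/2487)) = 1/(-4160/(-57660) - 3409/2487) = 1/(-4160*(-1/57660) - 3409/2487) = 1/(208/2883 - 3409/2487) = 1/(-1034539/796669) = -796669/1034539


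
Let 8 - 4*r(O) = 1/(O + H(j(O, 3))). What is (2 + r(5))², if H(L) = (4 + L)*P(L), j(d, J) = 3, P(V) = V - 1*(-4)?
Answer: 744769/46656 ≈ 15.963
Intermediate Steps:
P(V) = 4 + V (P(V) = V + 4 = 4 + V)
H(L) = (4 + L)² (H(L) = (4 + L)*(4 + L) = (4 + L)²)
r(O) = 2 - 1/(4*(49 + O)) (r(O) = 2 - 1/(4*(O + (4 + 3)²)) = 2 - 1/(4*(O + 7²)) = 2 - 1/(4*(O + 49)) = 2 - 1/(4*(49 + O)))
(2 + r(5))² = (2 + (391 + 8*5)/(4*(49 + 5)))² = (2 + (¼)*(391 + 40)/54)² = (2 + (¼)*(1/54)*431)² = (2 + 431/216)² = (863/216)² = 744769/46656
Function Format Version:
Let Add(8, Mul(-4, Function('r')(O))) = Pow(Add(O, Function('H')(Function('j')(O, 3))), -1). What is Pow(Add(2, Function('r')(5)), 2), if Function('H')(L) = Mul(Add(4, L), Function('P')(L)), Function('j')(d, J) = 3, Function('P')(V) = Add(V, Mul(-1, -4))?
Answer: Rational(744769, 46656) ≈ 15.963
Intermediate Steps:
Function('P')(V) = Add(4, V) (Function('P')(V) = Add(V, 4) = Add(4, V))
Function('H')(L) = Pow(Add(4, L), 2) (Function('H')(L) = Mul(Add(4, L), Add(4, L)) = Pow(Add(4, L), 2))
Function('r')(O) = Add(2, Mul(Rational(-1, 4), Pow(Add(49, O), -1))) (Function('r')(O) = Add(2, Mul(Rational(-1, 4), Pow(Add(O, Pow(Add(4, 3), 2)), -1))) = Add(2, Mul(Rational(-1, 4), Pow(Add(O, Pow(7, 2)), -1))) = Add(2, Mul(Rational(-1, 4), Pow(Add(O, 49), -1))) = Add(2, Mul(Rational(-1, 4), Pow(Add(49, O), -1))))
Pow(Add(2, Function('r')(5)), 2) = Pow(Add(2, Mul(Rational(1, 4), Pow(Add(49, 5), -1), Add(391, Mul(8, 5)))), 2) = Pow(Add(2, Mul(Rational(1, 4), Pow(54, -1), Add(391, 40))), 2) = Pow(Add(2, Mul(Rational(1, 4), Rational(1, 54), 431)), 2) = Pow(Add(2, Rational(431, 216)), 2) = Pow(Rational(863, 216), 2) = Rational(744769, 46656)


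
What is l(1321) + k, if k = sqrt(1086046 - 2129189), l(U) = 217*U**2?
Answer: 378673897 + I*sqrt(1043143) ≈ 3.7867e+8 + 1021.3*I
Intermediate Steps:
k = I*sqrt(1043143) (k = sqrt(-1043143) = I*sqrt(1043143) ≈ 1021.3*I)
l(1321) + k = 217*1321**2 + I*sqrt(1043143) = 217*1745041 + I*sqrt(1043143) = 378673897 + I*sqrt(1043143)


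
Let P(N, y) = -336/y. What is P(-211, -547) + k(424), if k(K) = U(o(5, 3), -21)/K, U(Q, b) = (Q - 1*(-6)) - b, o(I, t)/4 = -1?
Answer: 155045/231928 ≈ 0.66850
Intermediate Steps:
o(I, t) = -4 (o(I, t) = 4*(-1) = -4)
U(Q, b) = 6 + Q - b (U(Q, b) = (Q + 6) - b = (6 + Q) - b = 6 + Q - b)
k(K) = 23/K (k(K) = (6 - 4 - 1*(-21))/K = (6 - 4 + 21)/K = 23/K)
P(-211, -547) + k(424) = -336/(-547) + 23/424 = -336*(-1/547) + 23*(1/424) = 336/547 + 23/424 = 155045/231928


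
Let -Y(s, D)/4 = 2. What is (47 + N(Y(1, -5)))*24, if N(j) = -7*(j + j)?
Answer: 3816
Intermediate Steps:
Y(s, D) = -8 (Y(s, D) = -4*2 = -8)
N(j) = -14*j
(47 + N(Y(1, -5)))*24 = (47 - 14*(-8))*24 = (47 + 112)*24 = 159*24 = 3816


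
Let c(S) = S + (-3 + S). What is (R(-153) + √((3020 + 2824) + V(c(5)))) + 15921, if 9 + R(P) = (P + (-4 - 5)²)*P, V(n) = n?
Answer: 26928 + √5851 ≈ 27005.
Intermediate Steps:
c(S) = -3 + 2*S
R(P) = -9 + P*(81 + P) (R(P) = -9 + (P + (-4 - 5)²)*P = -9 + (P + (-9)²)*P = -9 + (P + 81)*P = -9 + (81 + P)*P = -9 + P*(81 + P))
(R(-153) + √((3020 + 2824) + V(c(5)))) + 15921 = ((-9 + (-153)² + 81*(-153)) + √((3020 + 2824) + (-3 + 2*5))) + 15921 = ((-9 + 23409 - 12393) + √(5844 + (-3 + 10))) + 15921 = (11007 + √(5844 + 7)) + 15921 = (11007 + √5851) + 15921 = 26928 + √5851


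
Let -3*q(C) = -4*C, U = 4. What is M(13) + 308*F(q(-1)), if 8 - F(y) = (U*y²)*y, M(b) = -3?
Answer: 145295/27 ≈ 5381.3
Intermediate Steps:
q(C) = 4*C/3 (q(C) = -(-4)*C/3 = 4*C/3)
F(y) = 8 - 4*y³ (F(y) = 8 - 4*y²*y = 8 - 4*y³)
M(13) + 308*F(q(-1)) = -3 + 308*(8 - 4*((4/3)*(-1))³) = -3 + 308*(8 - 4*(-4/3)³) = -3 + 308*(8 - 4*(-64/27)) = -3 + 308*(8 + 256/27) = -3 + 308*(472/27) = -3 + 145376/27 = 145295/27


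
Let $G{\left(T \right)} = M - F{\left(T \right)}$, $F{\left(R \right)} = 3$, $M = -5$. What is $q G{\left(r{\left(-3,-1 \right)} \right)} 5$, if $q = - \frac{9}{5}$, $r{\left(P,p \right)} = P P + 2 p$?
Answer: $72$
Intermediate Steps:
$r{\left(P,p \right)} = P^{2} + 2 p$
$q = - \frac{9}{5}$ ($q = \left(-9\right) \frac{1}{5} = - \frac{9}{5} \approx -1.8$)
$G{\left(T \right)} = -8$ ($G{\left(T \right)} = -5 - 3 = -8$)
$q G{\left(r{\left(-3,-1 \right)} \right)} 5 = \left(- \frac{9}{5}\right) \left(-8\right) 5 = \frac{72}{5} \cdot 5 = 72$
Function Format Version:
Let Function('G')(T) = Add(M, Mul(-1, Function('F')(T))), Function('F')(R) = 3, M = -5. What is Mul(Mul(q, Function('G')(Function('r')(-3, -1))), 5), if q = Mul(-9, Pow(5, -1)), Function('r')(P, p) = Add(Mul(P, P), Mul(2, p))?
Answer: 72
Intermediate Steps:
Function('r')(P, p) = Add(Pow(P, 2), Mul(2, p))
q = Rational(-9, 5) (q = Mul(-9, Rational(1, 5)) = Rational(-9, 5) ≈ -1.8000)
Function('G')(T) = -8 (Function('G')(T) = Add(-5, Mul(-1, 3)) = Add(-5, -3) = -8)
Mul(Mul(q, Function('G')(Function('r')(-3, -1))), 5) = Mul(Mul(Rational(-9, 5), -8), 5) = Mul(Rational(72, 5), 5) = 72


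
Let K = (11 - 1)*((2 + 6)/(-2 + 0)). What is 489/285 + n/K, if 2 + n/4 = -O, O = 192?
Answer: 2006/95 ≈ 21.116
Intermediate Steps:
n = -776 (n = -8 + 4*(-1*192) = -8 + 4*(-192) = -8 - 768 = -776)
K = -40 (K = 10*(8/(-2)) = 10*(8*(-1/2)) = 10*(-4) = -40)
489/285 + n/K = 489/285 - 776/(-40) = 489*(1/285) - 776*(-1/40) = 163/95 + 97/5 = 2006/95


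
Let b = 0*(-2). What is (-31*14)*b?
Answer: 0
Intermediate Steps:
b = 0
(-31*14)*b = -31*14*0 = -434*0 = 0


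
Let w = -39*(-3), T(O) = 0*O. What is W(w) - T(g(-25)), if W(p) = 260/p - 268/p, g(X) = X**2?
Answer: -8/117 ≈ -0.068376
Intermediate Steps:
T(O) = 0
w = 117
W(p) = -8/p
W(w) - T(g(-25)) = -8/117 - 1*0 = -8*1/117 + 0 = -8/117 + 0 = -8/117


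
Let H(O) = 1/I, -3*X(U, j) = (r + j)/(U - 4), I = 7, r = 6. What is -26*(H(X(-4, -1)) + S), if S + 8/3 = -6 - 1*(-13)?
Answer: -2444/21 ≈ -116.38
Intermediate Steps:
X(U, j) = -(6 + j)/(3*(-4 + U)) (X(U, j) = -(6 + j)/(3*(U - 4)) = -(6 + j)/(3*(-4 + U)))
H(O) = 1/7
S = 13/3 (S = -8/3 + (-6 - 1*(-13)) = -8/3 + (-6 + 13) = -8/3 + 7 = 13/3 ≈ 4.3333)
-26*(H(X(-4, -1)) + S) = -26*(1/7 + 13/3) = -26*94/21 = -2444/21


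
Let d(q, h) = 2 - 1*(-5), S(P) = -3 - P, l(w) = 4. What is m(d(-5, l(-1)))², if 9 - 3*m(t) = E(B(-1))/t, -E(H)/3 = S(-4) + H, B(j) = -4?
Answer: 324/49 ≈ 6.6122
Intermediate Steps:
d(q, h) = 7 (d(q, h) = 2 + 5 = 7)
E(H) = -3 - 3*H (E(H) = -3*((-3 - 1*(-4)) + H) = -3*((-3 + 4) + H) = -3*(1 + H) = -3 - 3*H)
m(t) = 3 - 3/t (m(t) = 3 - (-3 - 3*(-4))/(3*t) = 3 - (-3 + 12)/(3*t) = 3 - 3/t)
m(d(-5, l(-1)))² = (3 - 3/7)² = (18/7)² = 324/49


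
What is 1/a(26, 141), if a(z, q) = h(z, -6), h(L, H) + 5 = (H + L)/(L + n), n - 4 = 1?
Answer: -31/135 ≈ -0.22963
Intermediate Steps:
n = 5 (n = 4 + 1 = 5)
h(L, H) = -5 + (H + L)/(5 + L) (h(L, H) = -5 + (H + L)/(L + 5) = -5 + (H + L)/(5 + L))
a(z, q) = (-31 - 4*z)/(5 + z) (a(z, q) = (-25 - 6 - 4*z)/(5 + z) = (-31 - 4*z)/(5 + z))
1/a(26, 141) = 1/((-31 - 4*26)/(5 + 26)) = 1/((-31 - 104)/31) = 1/((1/31)*(-135)) = 1/(-135/31) = -31/135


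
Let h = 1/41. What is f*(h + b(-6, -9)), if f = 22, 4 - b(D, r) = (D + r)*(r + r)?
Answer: -239910/41 ≈ -5851.5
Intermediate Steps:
b(D, r) = 4 - 2*r*(D + r) (b(D, r) = 4 - (D + r)*(r + r) = 4 - (D + r)*2*r = 4 - 2*r*(D + r))
h = 1/41 ≈ 0.024390
f*(h + b(-6, -9)) = 22*(1/41 + (4 - 2*(-9)² - 2*(-6)*(-9))) = 22*(1/41 + (4 - 2*81 - 108)) = 22*(1/41 + (4 - 162 - 108)) = 22*(1/41 - 266) = 22*(-10905/41) = -239910/41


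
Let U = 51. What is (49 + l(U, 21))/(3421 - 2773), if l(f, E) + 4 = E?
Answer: 11/108 ≈ 0.10185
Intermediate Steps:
l(f, E) = -4 + E
(49 + l(U, 21))/(3421 - 2773) = (49 + (-4 + 21))/(3421 - 2773) = (49 + 17)/648 = 66*(1/648) = 11/108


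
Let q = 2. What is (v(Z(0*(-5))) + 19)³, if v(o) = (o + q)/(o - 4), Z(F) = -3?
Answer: 2406104/343 ≈ 7014.9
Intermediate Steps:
v(o) = (2 + o)/(-4 + o) (v(o) = (o + 2)/(o - 4) = (2 + o)/(-4 + o))
(v(Z(0*(-5))) + 19)³ = ((2 - 3)/(-4 - 3) + 19)³ = (-1/(-7) + 19)³ = (-⅐*(-1) + 19)³ = (⅐ + 19)³ = (134/7)³ = 2406104/343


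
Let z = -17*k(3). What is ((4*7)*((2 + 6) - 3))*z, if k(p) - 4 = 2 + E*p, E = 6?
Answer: -57120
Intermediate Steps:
k(p) = 6 + 6*p (k(p) = 4 + (2 + 6*p) = 6 + 6*p)
z = -408 (z = -17*(6 + 6*3) = -17*(6 + 18) = -17*24 = -408)
((4*7)*((2 + 6) - 3))*z = ((4*7)*((2 + 6) - 3))*(-408) = (28*(8 - 3))*(-408) = (28*5)*(-408) = 140*(-408) = -57120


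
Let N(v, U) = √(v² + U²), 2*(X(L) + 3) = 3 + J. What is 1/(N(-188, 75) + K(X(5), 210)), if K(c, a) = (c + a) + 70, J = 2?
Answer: 1118/148605 - 4*√40969/148605 ≈ 0.0020751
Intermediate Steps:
X(L) = -½ (X(L) = -3 + (3 + 2)/2 = -3 + (½)*5 = -3 + 5/2 = -½)
K(c, a) = 70 + a + c (K(c, a) = (a + c) + 70 = 70 + a + c)
N(v, U) = √(U² + v²)
1/(N(-188, 75) + K(X(5), 210)) = 1/(√(75² + (-188)²) + (70 + 210 - ½)) = 1/(√(5625 + 35344) + 559/2) = 1/(√40969 + 559/2) = 1/(559/2 + √40969)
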